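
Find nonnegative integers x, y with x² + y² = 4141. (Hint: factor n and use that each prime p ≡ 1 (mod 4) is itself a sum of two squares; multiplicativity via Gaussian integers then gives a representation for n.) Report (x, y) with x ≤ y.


Step 1: Factor n = 4141 = 41 · 101.
Step 2: Check the mod-4 condition on each prime factor: 41 ≡ 1 (mod 4), exponent 1; 101 ≡ 1 (mod 4), exponent 1.
All primes ≡ 3 (mod 4) appear to even exponent (or don't appear), so by the two-squares theorem n IS expressible as a sum of two squares.
Step 3: Build a representation. Here n = 41 · 101 is a product of primes ≡ 1 (mod 4). Each prime p ≡ 1 (mod 4) is itself a sum of two squares; find a² by testing p − a² for a perfect square:
  41: 41 − 1² = 40, 41 − 2² = 37, 41 − 3² = 32, 41 − 4² = 25 = 5² ⇒ 41 = 4² + 5².
  101: 101 − 1² = 100 = 10² ⇒ 101 = 1² + 10².
  Combine using the Brahmagupta–Fibonacci identity (a² + b²)(c² + d²) = (ac − bd)² + (ad + bc)² = (ac + bd)² + (ad − bc)²:
  41 · 101 = 4141: from (4² + 5²)(1² + 10²), take (4·1 − 5·10, 4·10 + 5·1) = (4 − 50, 40 + 5) = (-46, 45); dropping signs (only squares matter) gives (46, 45); check 46² + 45² = 2116 + 2025 = 4141 ✓.
Step 4: Order so x ≤ y and verify: 45² + 46² = 2025 + 2116 = 4141 = n. ✓

n = 4141 = 45² + 46² (one valid representation with x ≤ y).


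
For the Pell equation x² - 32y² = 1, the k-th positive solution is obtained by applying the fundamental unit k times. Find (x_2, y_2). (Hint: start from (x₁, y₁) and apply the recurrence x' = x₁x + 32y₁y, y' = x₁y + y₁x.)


Step 1: Find the fundamental solution (x₁, y₁) of x² - 32y² = 1.
  Expand √32 as a continued fraction. a₀ = ⌊√32⌋ = 5; iterate m_{k+1} = d_k·a_k − m_k, d_{k+1} = (32 − m_{k+1}²)/d_k, a_{k+1} = ⌊(a₀ + m_{k+1})/d_{k+1}⌋ (starting m₀ = 0, d₀ = 1), with convergents p_k = a_k·p_{k-1} + p_{k-2}, q_k = a_k·q_{k-1} + q_{k-2} (p₋₁ = 1, q₋₁ = 0):
  k = 0: a₀ = 5; p₀/q₀ = 5/1; p₀² − 32·q₀² = 25 − 32 = -7.
  k = 1: m = 5, d = 7, a = ⌊(5 + 5)/7⌋ = 1; p/q = (1·5 + 1)/(1·1 + 0) = 6/1; p² − 32·q² = 36 − 32 = 4.
  k = 2: m = 2, d = 4, a = ⌊(5 + 2)/4⌋ = 1; p/q = (1·6 + 5)/(1·1 + 1) = 11/2; p² − 32·q² = 121 − 128 = -7.
  k = 3: m = 2, d = 7, a = ⌊(5 + 2)/7⌋ = 1; p/q = (1·11 + 6)/(1·2 + 1) = 17/3; p² − 32·q² = 289 − 288 = 1.
  The first convergent with p² − 32·q² = 1 gives the fundamental solution (x₁, y₁) = (17, 3).
Step 2: Apply the recurrence (x_{n+1}, y_{n+1}) = (x₁x_n + 32y₁y_n, x₁y_n + y₁x_n) repeatedly.
  From (x_1, y_1) = (17, 3): x_2 = 17·17 + 32·3·3 = 577; y_2 = 17·3 + 3·17 = 102.
Step 3: Verify x_2² - 32·y_2² = 332929 - 332928 = 1 (should be 1). ✓

(x_1, y_1) = (17, 3); (x_2, y_2) = (577, 102).


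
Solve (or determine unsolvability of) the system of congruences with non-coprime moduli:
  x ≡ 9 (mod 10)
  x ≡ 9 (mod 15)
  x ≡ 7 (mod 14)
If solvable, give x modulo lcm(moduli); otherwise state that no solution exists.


Moduli 10, 15, 14 are not pairwise coprime, so CRT works modulo lcm(m_i) when all pairwise compatibility conditions hold.
Pairwise compatibility: gcd(m_i, m_j) must divide a_i - a_j for every pair.
Merge one congruence at a time:
  Start: x ≡ 9 (mod 10).
  Combine with x ≡ 9 (mod 15): gcd(10, 15) = 5; 9 - 9 = 0, which IS divisible by 5, so compatible.
    Write x = 9 + 10·t and substitute into x ≡ 9 (mod 15): 10·t ≡ 9 − 9 = 0 (mod 15).
    Divide the congruence (and modulus) by g = 5: 2·t ≡ 0 (mod 3).
    The inverse of 2 mod 3 is 2 (since 2·2 = 4 = 1·3 + 1), so t ≡ 2·0 = 0 ≡ 0 (mod 3).
    Then x = 9 + 10·0 = 9, valid modulo lcm(10, 15) = 30: x ≡ 9 (mod 30).
  Combine with x ≡ 7 (mod 14): gcd(30, 14) = 2; 7 - 9 = -2, which IS divisible by 2, so compatible.
    Write x = 9 + 30·t and substitute into x ≡ 7 (mod 14): 30·t ≡ 7 − 9 = -2 (mod 14).
    Divide the congruence (and modulus) by g = 2: 15·t ≡ -1 (mod 7).
    Reduce coefficients mod 7: 1·t ≡ 6 (mod 7).
    So t ≡ 6 (mod 7).
    Then x = 9 + 30·6 = 189, valid modulo lcm(30, 14) = 210: x ≡ 189 (mod 210).
Verify: 189 mod 10 = 9, 189 mod 15 = 9, 189 mod 14 = 7.

x ≡ 189 (mod 210).


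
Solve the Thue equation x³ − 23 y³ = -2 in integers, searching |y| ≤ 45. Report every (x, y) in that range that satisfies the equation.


The equation is x³ - 23y³ = -2. For fixed y, x³ = 23·y³ − 2, so a solution requires the RHS to be a perfect cube.
Strategy: iterate y from -45 to 45, compute RHS = 23·y³ − 2, and check whether it is a (positive or negative) perfect cube.
Check small values of y:
  y = 0: RHS = -2 is not a perfect cube.
  y = 1: RHS = 21 is not a perfect cube.
  y = -1: RHS = -25 is not a perfect cube.
  y = 2: RHS = 182 is not a perfect cube.
  y = -2: RHS = -186 is not a perfect cube.
  y = 3: RHS = 619 is not a perfect cube.
  y = -3: RHS = -623 is not a perfect cube.
Continuing the search up to |y| = 45 finds no solutions either.
No (x, y) in the scanned range satisfies the equation.

No integer solutions with |y| ≤ 45.


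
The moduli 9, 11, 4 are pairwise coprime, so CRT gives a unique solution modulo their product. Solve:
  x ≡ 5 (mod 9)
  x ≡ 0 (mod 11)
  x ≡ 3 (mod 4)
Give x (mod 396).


Moduli 9, 11, 4 are pairwise coprime; by CRT there is a unique solution modulo M = 9 · 11 · 4 = 396.
Solve pairwise, accumulating the modulus:
  Start with x ≡ 5 (mod 9).
  Combine with x ≡ 0 (mod 11): since gcd(9, 11) = 1, we get a unique residue mod 99.
    Write x = 5 + 9·t and substitute into x ≡ 0 (mod 11): 9·t ≡ 0 − 5 = -5 (mod 11).
    Reduce coefficients mod 11: 9·t ≡ 6 (mod 11).
    The inverse of 9 mod 11 is 5 (since 9·5 = 45 = 4·11 + 1), so t ≡ 5·6 = 30 ≡ 8 (mod 11).
    Then x = 5 + 9·8 = 77, valid modulo lcm(9, 11) = 99: x ≡ 77 (mod 99).
  Combine with x ≡ 3 (mod 4): since gcd(99, 4) = 1, we get a unique residue mod 396.
    Write x = 77 + 99·t and substitute into x ≡ 3 (mod 4): 99·t ≡ 3 − 77 = -74 (mod 4).
    Reduce coefficients mod 4: 3·t ≡ 2 (mod 4).
    The inverse of 3 mod 4 is 3 (since 3·3 = 9 = 2·4 + 1), so t ≡ 3·2 = 6 ≡ 2 (mod 4).
    Then x = 77 + 99·2 = 275, valid modulo lcm(99, 4) = 396: x ≡ 275 (mod 396).
Verify: 275 mod 9 = 5 ✓, 275 mod 11 = 0 ✓, 275 mod 4 = 3 ✓.

x ≡ 275 (mod 396).


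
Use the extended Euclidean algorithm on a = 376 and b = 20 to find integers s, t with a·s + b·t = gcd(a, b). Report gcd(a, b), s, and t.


Euclidean algorithm on (376, 20) — divide until remainder is 0:
  376 = 18 · 20 + 16
  20 = 1 · 16 + 4
  16 = 4 · 4 + 0
gcd(376, 20) = 4.
Track Bezout coefficients alongside the remainders: start with r₀ = 376 = a·1 + b·0 (s = 1, t = 0) and r₁ = 20 = a·0 + b·1 (s = 0, t = 1); each new remainder r_{k+1} = r_{k-1} − q_k·r_k inherits s_{k+1} = s_{k-1} − q_k·s_k, t_{k+1} = t_{k-1} − q_k·t_k, so r_k = a·s_k + b·t_k at every step:
  q = 18: r = 16, s = 1 − 18·0 = 1, t = 0 − 18·1 = -18  (check: 376·1 + 20·(-18) = 16)
  q = 1: r = 4, s = 0 − 1·1 = -1, t = 1 − 1·(-18) = 19  (check: 376·(-1) + 20·19 = 4)
The row with r = 4 (the gcd) gives the Bezout coefficients s = -1, t = 19.
Result: 376 · (-1) + 20 · (19) = 4.

gcd(376, 20) = 4; s = -1, t = 19 (check: 376·(-1) + 20·19 = 4).


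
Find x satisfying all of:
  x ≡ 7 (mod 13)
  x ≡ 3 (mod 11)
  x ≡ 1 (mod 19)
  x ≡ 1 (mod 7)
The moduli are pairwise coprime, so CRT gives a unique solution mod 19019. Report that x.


Product of moduli M = 13 · 11 · 19 · 7 = 19019.
Merge one congruence at a time:
  Start: x ≡ 7 (mod 13).
  Combine with x ≡ 3 (mod 11); new modulus lcm = 143.
    Write x = 7 + 13·t and substitute into x ≡ 3 (mod 11): 13·t ≡ 3 − 7 = -4 (mod 11).
    Reduce coefficients mod 11: 2·t ≡ 7 (mod 11).
    The inverse of 2 mod 11 is 6 (since 2·6 = 12 = 1·11 + 1), so t ≡ 6·7 = 42 ≡ 9 (mod 11).
    Then x = 7 + 13·9 = 124, valid modulo lcm(13, 11) = 143: x ≡ 124 (mod 143).
  Combine with x ≡ 1 (mod 19); new modulus lcm = 2717.
    Write x = 124 + 143·t and substitute into x ≡ 1 (mod 19): 143·t ≡ 1 − 124 = -123 (mod 19).
    Reduce coefficients mod 19: 10·t ≡ 10 (mod 19).
    The inverse of 10 mod 19 is 2 (since 10·2 = 20 = 1·19 + 1), so t ≡ 2·10 = 20 ≡ 1 (mod 19).
    Then x = 124 + 143·1 = 267, valid modulo lcm(143, 19) = 2717: x ≡ 267 (mod 2717).
  Combine with x ≡ 1 (mod 7); new modulus lcm = 19019.
    Write x = 267 + 2717·t and substitute into x ≡ 1 (mod 7): 2717·t ≡ 1 − 267 = -266 (mod 7).
    Reduce coefficients mod 7: 1·t ≡ 0 (mod 7).
    So t ≡ 0 (mod 7).
    Then x = 267 + 2717·0 = 267, valid modulo lcm(2717, 7) = 19019: x ≡ 267 (mod 19019).
Verify against each original: 267 mod 13 = 7, 267 mod 11 = 3, 267 mod 19 = 1, 267 mod 7 = 1.

x ≡ 267 (mod 19019).


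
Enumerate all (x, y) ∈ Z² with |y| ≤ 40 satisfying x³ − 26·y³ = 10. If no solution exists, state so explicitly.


The equation is x³ - 26y³ = 10. For fixed y, x³ = 26·y³ + 10, so a solution requires the RHS to be a perfect cube.
Strategy: iterate y from -40 to 40, compute RHS = 26·y³ + 10, and check whether it is a (positive or negative) perfect cube.
Check small values of y:
  y = 0: RHS = 10 is not a perfect cube.
  y = 1: RHS = 36 is not a perfect cube.
  y = -1: RHS = -16 is not a perfect cube.
  y = 2: RHS = 218 is not a perfect cube.
  y = -2: RHS = -198 is not a perfect cube.
  y = 3: RHS = 712 is not a perfect cube.
  y = -3: RHS = -692 is not a perfect cube.
Continuing the search up to |y| = 40 finds no solutions either.
No (x, y) in the scanned range satisfies the equation.

No integer solutions with |y| ≤ 40.


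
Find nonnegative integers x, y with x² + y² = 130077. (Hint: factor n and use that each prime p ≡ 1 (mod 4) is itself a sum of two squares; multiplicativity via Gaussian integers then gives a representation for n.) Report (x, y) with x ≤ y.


Step 1: Factor n = 130077 = 3^2 · 97 · 149.
Step 2: Check the mod-4 condition on each prime factor: 3 ≡ 3 (mod 4), exponent 2 (must be even); 97 ≡ 1 (mod 4), exponent 1; 149 ≡ 1 (mod 4), exponent 1.
All primes ≡ 3 (mod 4) appear to even exponent (or don't appear), so by the two-squares theorem n IS expressible as a sum of two squares.
Step 3: Build a representation. Group n = k² · m with k = 3 and m = 97 · 149 = 14453 (a product of primes ≡ 1 (mod 4)); a representation of m scales to one of n via (k·x)² + (k·y)² = k²(x² + y²). Each prime p ≡ 1 (mod 4) is itself a sum of two squares; find a² by testing p − a² for a perfect square:
  97: 97 − 1² = 96, 97 − 2² = 93, 97 − 3² = 88, 97 − 4² = 81 = 9² ⇒ 97 = 4² + 9².
  149: 149 − 1² = 148, 149 − 2² = 145, 149 − 3² = 140, 149 − 4² = 133, 149 − 5² = 124, 149 − 6² = 113, 149 − 7² = 100 = 10² ⇒ 149 = 7² + 10².
  Combine using the Brahmagupta–Fibonacci identity (a² + b²)(c² + d²) = (ac − bd)² + (ad + bc)² = (ac + bd)² + (ad − bc)²:
  97 · 149 = 14453: from (4² + 9²)(7² + 10²), take (4·7 − 9·10, 4·10 + 9·7) = (28 − 90, 40 + 63) = (-62, 103); dropping signs (only squares matter) gives (62, 103); check 62² + 103² = 3844 + 10609 = 14453 ✓.
  Scale by k = 3: (3·62, 3·103) = (186, 309).
Step 4: Order so x ≤ y and verify: 186² + 309² = 34596 + 95481 = 130077 = n. ✓

n = 130077 = 186² + 309² (one valid representation with x ≤ y).


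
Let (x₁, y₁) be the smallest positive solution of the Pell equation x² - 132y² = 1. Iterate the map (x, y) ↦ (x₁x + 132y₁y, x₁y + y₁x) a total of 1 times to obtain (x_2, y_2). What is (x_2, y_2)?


Step 1: Find the fundamental solution (x₁, y₁) of x² - 132y² = 1.
  Expand √132 as a continued fraction. a₀ = ⌊√132⌋ = 11; iterate m_{k+1} = d_k·a_k − m_k, d_{k+1} = (132 − m_{k+1}²)/d_k, a_{k+1} = ⌊(a₀ + m_{k+1})/d_{k+1}⌋ (starting m₀ = 0, d₀ = 1), with convergents p_k = a_k·p_{k-1} + p_{k-2}, q_k = a_k·q_{k-1} + q_{k-2} (p₋₁ = 1, q₋₁ = 0):
  k = 0: a₀ = 11; p₀/q₀ = 11/1; p₀² − 132·q₀² = 121 − 132 = -11.
  k = 1: m = 11, d = 11, a = ⌊(11 + 11)/11⌋ = 2; p/q = (2·11 + 1)/(2·1 + 0) = 23/2; p² − 132·q² = 529 − 528 = 1.
  The first convergent with p² − 132·q² = 1 gives the fundamental solution (x₁, y₁) = (23, 2).
Step 2: Apply the recurrence (x_{n+1}, y_{n+1}) = (x₁x_n + 132y₁y_n, x₁y_n + y₁x_n) repeatedly.
  From (x_1, y_1) = (23, 2): x_2 = 23·23 + 132·2·2 = 1057; y_2 = 23·2 + 2·23 = 92.
Step 3: Verify x_2² - 132·y_2² = 1117249 - 1117248 = 1 (should be 1). ✓

(x_1, y_1) = (23, 2); (x_2, y_2) = (1057, 92).


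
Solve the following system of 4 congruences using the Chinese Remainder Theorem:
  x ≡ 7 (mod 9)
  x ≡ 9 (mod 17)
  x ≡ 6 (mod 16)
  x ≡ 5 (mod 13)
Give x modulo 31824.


Product of moduli M = 9 · 17 · 16 · 13 = 31824.
Merge one congruence at a time:
  Start: x ≡ 7 (mod 9).
  Combine with x ≡ 9 (mod 17); new modulus lcm = 153.
    Write x = 7 + 9·t and substitute into x ≡ 9 (mod 17): 9·t ≡ 9 − 7 = 2 (mod 17).
    The inverse of 9 mod 17 is 2 (since 9·2 = 18 = 1·17 + 1), so t ≡ 2·2 = 4 ≡ 4 (mod 17).
    Then x = 7 + 9·4 = 43, valid modulo lcm(9, 17) = 153: x ≡ 43 (mod 153).
  Combine with x ≡ 6 (mod 16); new modulus lcm = 2448.
    Write x = 43 + 153·t and substitute into x ≡ 6 (mod 16): 153·t ≡ 6 − 43 = -37 (mod 16).
    Reduce coefficients mod 16: 9·t ≡ 11 (mod 16).
    The inverse of 9 mod 16 is 9 (since 9·9 = 81 = 5·16 + 1), so t ≡ 9·11 = 99 ≡ 3 (mod 16).
    Then x = 43 + 153·3 = 502, valid modulo lcm(153, 16) = 2448: x ≡ 502 (mod 2448).
  Combine with x ≡ 5 (mod 13); new modulus lcm = 31824.
    Write x = 502 + 2448·t and substitute into x ≡ 5 (mod 13): 2448·t ≡ 5 − 502 = -497 (mod 13).
    Reduce coefficients mod 13: 4·t ≡ 10 (mod 13).
    The inverse of 4 mod 13 is 10 (since 4·10 = 40 = 3·13 + 1), so t ≡ 10·10 = 100 ≡ 9 (mod 13).
    Then x = 502 + 2448·9 = 22534, valid modulo lcm(2448, 13) = 31824: x ≡ 22534 (mod 31824).
Verify against each original: 22534 mod 9 = 7, 22534 mod 17 = 9, 22534 mod 16 = 6, 22534 mod 13 = 5.

x ≡ 22534 (mod 31824).


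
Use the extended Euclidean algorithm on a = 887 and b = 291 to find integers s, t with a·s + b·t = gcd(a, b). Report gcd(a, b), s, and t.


Euclidean algorithm on (887, 291) — divide until remainder is 0:
  887 = 3 · 291 + 14
  291 = 20 · 14 + 11
  14 = 1 · 11 + 3
  11 = 3 · 3 + 2
  3 = 1 · 2 + 1
  2 = 2 · 1 + 0
gcd(887, 291) = 1.
Track Bezout coefficients alongside the remainders: start with r₀ = 887 = a·1 + b·0 (s = 1, t = 0) and r₁ = 291 = a·0 + b·1 (s = 0, t = 1); each new remainder r_{k+1} = r_{k-1} − q_k·r_k inherits s_{k+1} = s_{k-1} − q_k·s_k, t_{k+1} = t_{k-1} − q_k·t_k, so r_k = a·s_k + b·t_k at every step:
  q = 3: r = 14, s = 1 − 3·0 = 1, t = 0 − 3·1 = -3  (check: 887·1 + 291·(-3) = 14)
  q = 20: r = 11, s = 0 − 20·1 = -20, t = 1 − 20·(-3) = 61  (check: 887·(-20) + 291·61 = 11)
  q = 1: r = 3, s = 1 − 1·(-20) = 21, t = -3 − 1·61 = -64  (check: 887·21 + 291·(-64) = 3)
  q = 3: r = 2, s = -20 − 3·21 = -83, t = 61 − 3·(-64) = 253  (check: 887·(-83) + 291·253 = 2)
  q = 1: r = 1, s = 21 − 1·(-83) = 104, t = -64 − 1·253 = -317  (check: 887·104 + 291·(-317) = 1)
The row with r = 1 (the gcd) gives the Bezout coefficients s = 104, t = -317.
Result: 887 · (104) + 291 · (-317) = 1.

gcd(887, 291) = 1; s = 104, t = -317 (check: 887·104 + 291·(-317) = 1).


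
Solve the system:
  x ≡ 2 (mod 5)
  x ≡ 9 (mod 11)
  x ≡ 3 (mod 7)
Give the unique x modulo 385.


Moduli 5, 11, 7 are pairwise coprime; by CRT there is a unique solution modulo M = 5 · 11 · 7 = 385.
Solve pairwise, accumulating the modulus:
  Start with x ≡ 2 (mod 5).
  Combine with x ≡ 9 (mod 11): since gcd(5, 11) = 1, we get a unique residue mod 55.
    Write x = 2 + 5·t and substitute into x ≡ 9 (mod 11): 5·t ≡ 9 − 2 = 7 (mod 11).
    The inverse of 5 mod 11 is 9 (since 5·9 = 45 = 4·11 + 1), so t ≡ 9·7 = 63 ≡ 8 (mod 11).
    Then x = 2 + 5·8 = 42, valid modulo lcm(5, 11) = 55: x ≡ 42 (mod 55).
  Combine with x ≡ 3 (mod 7): since gcd(55, 7) = 1, we get a unique residue mod 385.
    Write x = 42 + 55·t and substitute into x ≡ 3 (mod 7): 55·t ≡ 3 − 42 = -39 (mod 7).
    Reduce coefficients mod 7: 6·t ≡ 3 (mod 7).
    The inverse of 6 mod 7 is 6 (since 6·6 = 36 = 5·7 + 1), so t ≡ 6·3 = 18 ≡ 4 (mod 7).
    Then x = 42 + 55·4 = 262, valid modulo lcm(55, 7) = 385: x ≡ 262 (mod 385).
Verify: 262 mod 5 = 2 ✓, 262 mod 11 = 9 ✓, 262 mod 7 = 3 ✓.

x ≡ 262 (mod 385).


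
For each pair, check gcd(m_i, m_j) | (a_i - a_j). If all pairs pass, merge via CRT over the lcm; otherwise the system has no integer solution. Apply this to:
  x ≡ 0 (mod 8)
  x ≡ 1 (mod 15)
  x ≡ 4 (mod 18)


Moduli 8, 15, 18 are not pairwise coprime, so CRT works modulo lcm(m_i) when all pairwise compatibility conditions hold.
Pairwise compatibility: gcd(m_i, m_j) must divide a_i - a_j for every pair.
Merge one congruence at a time:
  Start: x ≡ 0 (mod 8).
  Combine with x ≡ 1 (mod 15): gcd(8, 15) = 1; 1 - 0 = 1, which IS divisible by 1, so compatible.
    Write x = 0 + 8·t and substitute into x ≡ 1 (mod 15): 8·t ≡ 1 − 0 = 1 (mod 15).
    The inverse of 8 mod 15 is 2 (since 8·2 = 16 = 1·15 + 1), so t ≡ 2·1 = 2 ≡ 2 (mod 15).
    Then x = 0 + 8·2 = 16, valid modulo lcm(8, 15) = 120: x ≡ 16 (mod 120).
  Combine with x ≡ 4 (mod 18): gcd(120, 18) = 6; 4 - 16 = -12, which IS divisible by 6, so compatible.
    Write x = 16 + 120·t and substitute into x ≡ 4 (mod 18): 120·t ≡ 4 − 16 = -12 (mod 18).
    Divide the congruence (and modulus) by g = 6: 20·t ≡ -2 (mod 3).
    Reduce coefficients mod 3: 2·t ≡ 1 (mod 3).
    The inverse of 2 mod 3 is 2 (since 2·2 = 4 = 1·3 + 1), so t ≡ 2·1 = 2 ≡ 2 (mod 3).
    Then x = 16 + 120·2 = 256, valid modulo lcm(120, 18) = 360: x ≡ 256 (mod 360).
Verify: 256 mod 8 = 0, 256 mod 15 = 1, 256 mod 18 = 4.

x ≡ 256 (mod 360).


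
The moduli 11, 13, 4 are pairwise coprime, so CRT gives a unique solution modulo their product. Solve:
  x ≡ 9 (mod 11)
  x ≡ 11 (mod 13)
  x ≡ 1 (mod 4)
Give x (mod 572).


Moduli 11, 13, 4 are pairwise coprime; by CRT there is a unique solution modulo M = 11 · 13 · 4 = 572.
Solve pairwise, accumulating the modulus:
  Start with x ≡ 9 (mod 11).
  Combine with x ≡ 11 (mod 13): since gcd(11, 13) = 1, we get a unique residue mod 143.
    Write x = 9 + 11·t and substitute into x ≡ 11 (mod 13): 11·t ≡ 11 − 9 = 2 (mod 13).
    The inverse of 11 mod 13 is 6 (since 11·6 = 66 = 5·13 + 1), so t ≡ 6·2 = 12 ≡ 12 (mod 13).
    Then x = 9 + 11·12 = 141, valid modulo lcm(11, 13) = 143: x ≡ 141 (mod 143).
  Combine with x ≡ 1 (mod 4): since gcd(143, 4) = 1, we get a unique residue mod 572.
    Write x = 141 + 143·t and substitute into x ≡ 1 (mod 4): 143·t ≡ 1 − 141 = -140 (mod 4).
    Reduce coefficients mod 4: 3·t ≡ 0 (mod 4).
    The inverse of 3 mod 4 is 3 (since 3·3 = 9 = 2·4 + 1), so t ≡ 3·0 = 0 ≡ 0 (mod 4).
    Then x = 141 + 143·0 = 141, valid modulo lcm(143, 4) = 572: x ≡ 141 (mod 572).
Verify: 141 mod 11 = 9 ✓, 141 mod 13 = 11 ✓, 141 mod 4 = 1 ✓.

x ≡ 141 (mod 572).


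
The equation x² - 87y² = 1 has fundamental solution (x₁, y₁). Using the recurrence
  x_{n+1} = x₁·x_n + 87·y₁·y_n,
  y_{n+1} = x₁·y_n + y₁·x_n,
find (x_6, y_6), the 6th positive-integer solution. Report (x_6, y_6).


Step 1: Find the fundamental solution (x₁, y₁) of x² - 87y² = 1.
  Expand √87 as a continued fraction. a₀ = ⌊√87⌋ = 9; iterate m_{k+1} = d_k·a_k − m_k, d_{k+1} = (87 − m_{k+1}²)/d_k, a_{k+1} = ⌊(a₀ + m_{k+1})/d_{k+1}⌋ (starting m₀ = 0, d₀ = 1), with convergents p_k = a_k·p_{k-1} + p_{k-2}, q_k = a_k·q_{k-1} + q_{k-2} (p₋₁ = 1, q₋₁ = 0):
  k = 0: a₀ = 9; p₀/q₀ = 9/1; p₀² − 87·q₀² = 81 − 87 = -6.
  k = 1: m = 9, d = 6, a = ⌊(9 + 9)/6⌋ = 3; p/q = (3·9 + 1)/(3·1 + 0) = 28/3; p² − 87·q² = 784 − 783 = 1.
  The first convergent with p² − 87·q² = 1 gives the fundamental solution (x₁, y₁) = (28, 3).
Step 2: Apply the recurrence (x_{n+1}, y_{n+1}) = (x₁x_n + 87y₁y_n, x₁y_n + y₁x_n) repeatedly.
  From (x_1, y_1) = (28, 3): x_2 = 28·28 + 87·3·3 = 1567; y_2 = 28·3 + 3·28 = 168.
  From (x_2, y_2) = (1567, 168): x_3 = 28·1567 + 87·3·168 = 87724; y_3 = 28·168 + 3·1567 = 9405.
  From (x_3, y_3) = (87724, 9405): x_4 = 28·87724 + 87·3·9405 = 4910977; y_4 = 28·9405 + 3·87724 = 526512.
  From (x_4, y_4) = (4910977, 526512): x_5 = 28·4910977 + 87·3·526512 = 274926988; y_5 = 28·526512 + 3·4910977 = 29475267.
  From (x_5, y_5) = (274926988, 29475267): x_6 = 28·274926988 + 87·3·29475267 = 15391000351; y_6 = 28·29475267 + 3·274926988 = 1650088440.
Step 3: Verify x_6² - 87·y_6² = 236882891804482123201 - 236882891804482123200 = 1 (should be 1). ✓

(x_1, y_1) = (28, 3); (x_6, y_6) = (15391000351, 1650088440).


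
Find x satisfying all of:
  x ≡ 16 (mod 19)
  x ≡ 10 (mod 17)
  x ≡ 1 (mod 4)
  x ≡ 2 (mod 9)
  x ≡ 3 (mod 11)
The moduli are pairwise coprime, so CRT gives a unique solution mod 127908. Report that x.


Product of moduli M = 19 · 17 · 4 · 9 · 11 = 127908.
Merge one congruence at a time:
  Start: x ≡ 16 (mod 19).
  Combine with x ≡ 10 (mod 17); new modulus lcm = 323.
    Write x = 16 + 19·t and substitute into x ≡ 10 (mod 17): 19·t ≡ 10 − 16 = -6 (mod 17).
    Reduce coefficients mod 17: 2·t ≡ 11 (mod 17).
    The inverse of 2 mod 17 is 9 (since 2·9 = 18 = 1·17 + 1), so t ≡ 9·11 = 99 ≡ 14 (mod 17).
    Then x = 16 + 19·14 = 282, valid modulo lcm(19, 17) = 323: x ≡ 282 (mod 323).
  Combine with x ≡ 1 (mod 4); new modulus lcm = 1292.
    Write x = 282 + 323·t and substitute into x ≡ 1 (mod 4): 323·t ≡ 1 − 282 = -281 (mod 4).
    Reduce coefficients mod 4: 3·t ≡ 3 (mod 4).
    The inverse of 3 mod 4 is 3 (since 3·3 = 9 = 2·4 + 1), so t ≡ 3·3 = 9 ≡ 1 (mod 4).
    Then x = 282 + 323·1 = 605, valid modulo lcm(323, 4) = 1292: x ≡ 605 (mod 1292).
  Combine with x ≡ 2 (mod 9); new modulus lcm = 11628.
    Write x = 605 + 1292·t and substitute into x ≡ 2 (mod 9): 1292·t ≡ 2 − 605 = -603 (mod 9).
    Reduce coefficients mod 9: 5·t ≡ 0 (mod 9).
    The inverse of 5 mod 9 is 2 (since 5·2 = 10 = 1·9 + 1), so t ≡ 2·0 = 0 ≡ 0 (mod 9).
    Then x = 605 + 1292·0 = 605, valid modulo lcm(1292, 9) = 11628: x ≡ 605 (mod 11628).
  Combine with x ≡ 3 (mod 11); new modulus lcm = 127908.
    Write x = 605 + 11628·t and substitute into x ≡ 3 (mod 11): 11628·t ≡ 3 − 605 = -602 (mod 11).
    Reduce coefficients mod 11: 1·t ≡ 3 (mod 11).
    So t ≡ 3 (mod 11).
    Then x = 605 + 11628·3 = 35489, valid modulo lcm(11628, 11) = 127908: x ≡ 35489 (mod 127908).
Verify against each original: 35489 mod 19 = 16, 35489 mod 17 = 10, 35489 mod 4 = 1, 35489 mod 9 = 2, 35489 mod 11 = 3.

x ≡ 35489 (mod 127908).


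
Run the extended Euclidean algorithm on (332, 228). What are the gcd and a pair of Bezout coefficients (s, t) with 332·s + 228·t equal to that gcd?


Euclidean algorithm on (332, 228) — divide until remainder is 0:
  332 = 1 · 228 + 104
  228 = 2 · 104 + 20
  104 = 5 · 20 + 4
  20 = 5 · 4 + 0
gcd(332, 228) = 4.
Track Bezout coefficients alongside the remainders: start with r₀ = 332 = a·1 + b·0 (s = 1, t = 0) and r₁ = 228 = a·0 + b·1 (s = 0, t = 1); each new remainder r_{k+1} = r_{k-1} − q_k·r_k inherits s_{k+1} = s_{k-1} − q_k·s_k, t_{k+1} = t_{k-1} − q_k·t_k, so r_k = a·s_k + b·t_k at every step:
  q = 1: r = 104, s = 1 − 1·0 = 1, t = 0 − 1·1 = -1  (check: 332·1 + 228·(-1) = 104)
  q = 2: r = 20, s = 0 − 2·1 = -2, t = 1 − 2·(-1) = 3  (check: 332·(-2) + 228·3 = 20)
  q = 5: r = 4, s = 1 − 5·(-2) = 11, t = -1 − 5·3 = -16  (check: 332·11 + 228·(-16) = 4)
The row with r = 4 (the gcd) gives the Bezout coefficients s = 11, t = -16.
Result: 332 · (11) + 228 · (-16) = 4.

gcd(332, 228) = 4; s = 11, t = -16 (check: 332·11 + 228·(-16) = 4).


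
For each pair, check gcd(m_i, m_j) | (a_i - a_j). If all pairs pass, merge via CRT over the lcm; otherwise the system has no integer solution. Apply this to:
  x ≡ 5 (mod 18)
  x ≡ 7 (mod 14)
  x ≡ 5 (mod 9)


Moduli 18, 14, 9 are not pairwise coprime, so CRT works modulo lcm(m_i) when all pairwise compatibility conditions hold.
Pairwise compatibility: gcd(m_i, m_j) must divide a_i - a_j for every pair.
Merge one congruence at a time:
  Start: x ≡ 5 (mod 18).
  Combine with x ≡ 7 (mod 14): gcd(18, 14) = 2; 7 - 5 = 2, which IS divisible by 2, so compatible.
    Write x = 5 + 18·t and substitute into x ≡ 7 (mod 14): 18·t ≡ 7 − 5 = 2 (mod 14).
    Divide the congruence (and modulus) by g = 2: 9·t ≡ 1 (mod 7).
    Reduce coefficients mod 7: 2·t ≡ 1 (mod 7).
    The inverse of 2 mod 7 is 4 (since 2·4 = 8 = 1·7 + 1), so t ≡ 4·1 = 4 ≡ 4 (mod 7).
    Then x = 5 + 18·4 = 77, valid modulo lcm(18, 14) = 126: x ≡ 77 (mod 126).
  Combine with x ≡ 5 (mod 9): gcd(126, 9) = 9; 5 - 77 = -72, which IS divisible by 9, so compatible.
    Write x = 77 + 126·t and substitute into x ≡ 5 (mod 9): 126·t ≡ 5 − 77 = -72 (mod 9).
    Divide the congruence (and modulus) by g = 9: 14·t ≡ -8 (mod 1).
    Modulo 1 every t works; take t = 0.
    Then x = 77 + 126·0 = 77, valid modulo lcm(126, 9) = 126: x ≡ 77 (mod 126).
Verify: 77 mod 18 = 5, 77 mod 14 = 7, 77 mod 9 = 5.

x ≡ 77 (mod 126).


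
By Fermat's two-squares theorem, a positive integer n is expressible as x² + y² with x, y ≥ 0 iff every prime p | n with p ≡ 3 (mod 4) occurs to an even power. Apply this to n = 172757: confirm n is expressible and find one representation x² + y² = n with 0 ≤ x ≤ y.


Step 1: Factor n = 172757 = 13 · 97 · 137.
Step 2: Check the mod-4 condition on each prime factor: 13 ≡ 1 (mod 4), exponent 1; 97 ≡ 1 (mod 4), exponent 1; 137 ≡ 1 (mod 4), exponent 1.
All primes ≡ 3 (mod 4) appear to even exponent (or don't appear), so by the two-squares theorem n IS expressible as a sum of two squares.
Step 3: Build a representation. Here n = 13 · 97 · 137 is a product of primes ≡ 1 (mod 4). Each prime p ≡ 1 (mod 4) is itself a sum of two squares; find a² by testing p − a² for a perfect square:
  13: 13 − 1² = 12, 13 − 2² = 9 = 3² ⇒ 13 = 2² + 3².
  97: 97 − 1² = 96, 97 − 2² = 93, 97 − 3² = 88, 97 − 4² = 81 = 9² ⇒ 97 = 4² + 9².
  137: 137 − 1² = 136, 137 − 2² = 133, 137 − 3² = 128, 137 − 4² = 121 = 11² ⇒ 137 = 4² + 11².
  Combine using the Brahmagupta–Fibonacci identity (a² + b²)(c² + d²) = (ac − bd)² + (ad + bc)² = (ac + bd)² + (ad − bc)²:
  13 · 97 = 1261: from (2² + 3²)(4² + 9²), take (2·4 − 3·9, 2·9 + 3·4) = (8 − 27, 18 + 12) = (-19, 30); dropping signs (only squares matter) gives (19, 30); check 19² + 30² = 361 + 900 = 1261 ✓.
  1261 · 137 = 172757: from (19² + 30²)(4² + 11²), take (19·4 − 30·11, 19·11 + 30·4) = (76 − 330, 209 + 120) = (-254, 329); dropping signs (only squares matter) gives (254, 329); check 254² + 329² = 64516 + 108241 = 172757 ✓.
Step 4: Order so x ≤ y and verify: 254² + 329² = 64516 + 108241 = 172757 = n. ✓

n = 172757 = 254² + 329² (one valid representation with x ≤ y).


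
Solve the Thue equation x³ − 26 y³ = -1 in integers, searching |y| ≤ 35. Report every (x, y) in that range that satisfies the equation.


The equation is x³ - 26y³ = -1. For fixed y, x³ = 26·y³ − 1, so a solution requires the RHS to be a perfect cube.
Strategy: iterate y from -35 to 35, compute RHS = 26·y³ − 1, and check whether it is a (positive or negative) perfect cube.
Check small values of y:
  y = 0: RHS = -1 = (-1)³ ⇒ x = -1 works.
  y = 1: RHS = 25 is not a perfect cube.
  y = -1: RHS = -27 = (-3)³ ⇒ x = -3 works.
  y = 2: RHS = 207 is not a perfect cube.
  y = -2: RHS = -209 is not a perfect cube.
  y = 3: RHS = 701 is not a perfect cube.
  y = -3: RHS = -703 is not a perfect cube.
Continuing the search up to |y| = 35 finds no further solutions beyond those listed.
Collected solutions: (-1, 0), (-3, -1).

Solutions (with |y| ≤ 35): (-1, 0), (-3, -1).


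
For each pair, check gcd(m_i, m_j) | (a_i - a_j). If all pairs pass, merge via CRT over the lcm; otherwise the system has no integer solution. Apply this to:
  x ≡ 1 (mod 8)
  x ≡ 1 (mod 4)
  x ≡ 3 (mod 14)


Moduli 8, 4, 14 are not pairwise coprime, so CRT works modulo lcm(m_i) when all pairwise compatibility conditions hold.
Pairwise compatibility: gcd(m_i, m_j) must divide a_i - a_j for every pair.
Merge one congruence at a time:
  Start: x ≡ 1 (mod 8).
  Combine with x ≡ 1 (mod 4): gcd(8, 4) = 4; 1 - 1 = 0, which IS divisible by 4, so compatible.
    Write x = 1 + 8·t and substitute into x ≡ 1 (mod 4): 8·t ≡ 1 − 1 = 0 (mod 4).
    Divide the congruence (and modulus) by g = 4: 2·t ≡ 0 (mod 1).
    Modulo 1 every t works; take t = 0.
    Then x = 1 + 8·0 = 1, valid modulo lcm(8, 4) = 8: x ≡ 1 (mod 8).
  Combine with x ≡ 3 (mod 14): gcd(8, 14) = 2; 3 - 1 = 2, which IS divisible by 2, so compatible.
    Write x = 1 + 8·t and substitute into x ≡ 3 (mod 14): 8·t ≡ 3 − 1 = 2 (mod 14).
    Divide the congruence (and modulus) by g = 2: 4·t ≡ 1 (mod 7).
    The inverse of 4 mod 7 is 2 (since 4·2 = 8 = 1·7 + 1), so t ≡ 2·1 = 2 ≡ 2 (mod 7).
    Then x = 1 + 8·2 = 17, valid modulo lcm(8, 14) = 56: x ≡ 17 (mod 56).
Verify: 17 mod 8 = 1, 17 mod 4 = 1, 17 mod 14 = 3.

x ≡ 17 (mod 56).


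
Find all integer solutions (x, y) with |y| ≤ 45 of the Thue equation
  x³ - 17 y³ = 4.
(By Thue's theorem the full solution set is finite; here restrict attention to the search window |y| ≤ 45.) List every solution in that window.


The equation is x³ - 17y³ = 4. For fixed y, x³ = 17·y³ + 4, so a solution requires the RHS to be a perfect cube.
Strategy: iterate y from -45 to 45, compute RHS = 17·y³ + 4, and check whether it is a (positive or negative) perfect cube.
Check small values of y:
  y = 0: RHS = 4 is not a perfect cube.
  y = 1: RHS = 21 is not a perfect cube.
  y = -1: RHS = -13 is not a perfect cube.
  y = 2: RHS = 140 is not a perfect cube.
  y = -2: RHS = -132 is not a perfect cube.
  y = 3: RHS = 463 is not a perfect cube.
  y = -3: RHS = -455 is not a perfect cube.
Continuing the search up to |y| = 45 finds no solutions either.
No (x, y) in the scanned range satisfies the equation.

No integer solutions with |y| ≤ 45.


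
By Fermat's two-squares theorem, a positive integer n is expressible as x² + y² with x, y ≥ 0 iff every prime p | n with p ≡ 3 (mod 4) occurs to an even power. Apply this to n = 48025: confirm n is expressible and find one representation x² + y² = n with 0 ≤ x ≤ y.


Step 1: Factor n = 48025 = 5^2 · 17 · 113.
Step 2: Check the mod-4 condition on each prime factor: 5 ≡ 1 (mod 4), exponent 2; 17 ≡ 1 (mod 4), exponent 1; 113 ≡ 1 (mod 4), exponent 1.
All primes ≡ 3 (mod 4) appear to even exponent (or don't appear), so by the two-squares theorem n IS expressible as a sum of two squares.
Step 3: Build a representation. Group n = k² · m with k = 5 and m = 17 · 113 = 1921 (a product of primes ≡ 1 (mod 4)); a representation of m scales to one of n via (k·x)² + (k·y)² = k²(x² + y²). Each prime p ≡ 1 (mod 4) is itself a sum of two squares; find a² by testing p − a² for a perfect square:
  17: 17 − 1² = 16 = 4² ⇒ 17 = 1² + 4².
  113: 113 − 1² = 112, 113 − 2² = 109, 113 − 3² = 104, 113 − 4² = 97, 113 − 5² = 88, 113 − 6² = 77, 113 − 7² = 64 = 8² ⇒ 113 = 7² + 8².
  Combine using the Brahmagupta–Fibonacci identity (a² + b²)(c² + d²) = (ac − bd)² + (ad + bc)² = (ac + bd)² + (ad − bc)²:
  17 · 113 = 1921: from (1² + 4²)(7² + 8²), take (1·7 − 4·8, 1·8 + 4·7) = (7 − 32, 8 + 28) = (-25, 36); dropping signs (only squares matter) gives (25, 36); check 25² + 36² = 625 + 1296 = 1921 ✓.
  Scale by k = 5: (5·25, 5·36) = (125, 180).
Step 4: Order so x ≤ y and verify: 125² + 180² = 15625 + 32400 = 48025 = n. ✓

n = 48025 = 125² + 180² (one valid representation with x ≤ y).


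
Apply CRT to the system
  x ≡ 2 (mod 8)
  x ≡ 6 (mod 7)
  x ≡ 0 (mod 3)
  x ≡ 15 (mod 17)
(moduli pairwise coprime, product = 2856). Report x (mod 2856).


Product of moduli M = 8 · 7 · 3 · 17 = 2856.
Merge one congruence at a time:
  Start: x ≡ 2 (mod 8).
  Combine with x ≡ 6 (mod 7); new modulus lcm = 56.
    Write x = 2 + 8·t and substitute into x ≡ 6 (mod 7): 8·t ≡ 6 − 2 = 4 (mod 7).
    Reduce coefficients mod 7: 1·t ≡ 4 (mod 7).
    So t ≡ 4 (mod 7).
    Then x = 2 + 8·4 = 34, valid modulo lcm(8, 7) = 56: x ≡ 34 (mod 56).
  Combine with x ≡ 0 (mod 3); new modulus lcm = 168.
    Write x = 34 + 56·t and substitute into x ≡ 0 (mod 3): 56·t ≡ 0 − 34 = -34 (mod 3).
    Reduce coefficients mod 3: 2·t ≡ 2 (mod 3).
    The inverse of 2 mod 3 is 2 (since 2·2 = 4 = 1·3 + 1), so t ≡ 2·2 = 4 ≡ 1 (mod 3).
    Then x = 34 + 56·1 = 90, valid modulo lcm(56, 3) = 168: x ≡ 90 (mod 168).
  Combine with x ≡ 15 (mod 17); new modulus lcm = 2856.
    Write x = 90 + 168·t and substitute into x ≡ 15 (mod 17): 168·t ≡ 15 − 90 = -75 (mod 17).
    Reduce coefficients mod 17: 15·t ≡ 10 (mod 17).
    The inverse of 15 mod 17 is 8 (since 15·8 = 120 = 7·17 + 1), so t ≡ 8·10 = 80 ≡ 12 (mod 17).
    Then x = 90 + 168·12 = 2106, valid modulo lcm(168, 17) = 2856: x ≡ 2106 (mod 2856).
Verify against each original: 2106 mod 8 = 2, 2106 mod 7 = 6, 2106 mod 3 = 0, 2106 mod 17 = 15.

x ≡ 2106 (mod 2856).


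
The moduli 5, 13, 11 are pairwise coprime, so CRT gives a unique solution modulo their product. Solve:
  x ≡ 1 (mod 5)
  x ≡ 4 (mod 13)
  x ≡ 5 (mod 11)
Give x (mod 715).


Moduli 5, 13, 11 are pairwise coprime; by CRT there is a unique solution modulo M = 5 · 13 · 11 = 715.
Solve pairwise, accumulating the modulus:
  Start with x ≡ 1 (mod 5).
  Combine with x ≡ 4 (mod 13): since gcd(5, 13) = 1, we get a unique residue mod 65.
    Write x = 1 + 5·t and substitute into x ≡ 4 (mod 13): 5·t ≡ 4 − 1 = 3 (mod 13).
    The inverse of 5 mod 13 is 8 (since 5·8 = 40 = 3·13 + 1), so t ≡ 8·3 = 24 ≡ 11 (mod 13).
    Then x = 1 + 5·11 = 56, valid modulo lcm(5, 13) = 65: x ≡ 56 (mod 65).
  Combine with x ≡ 5 (mod 11): since gcd(65, 11) = 1, we get a unique residue mod 715.
    Write x = 56 + 65·t and substitute into x ≡ 5 (mod 11): 65·t ≡ 5 − 56 = -51 (mod 11).
    Reduce coefficients mod 11: 10·t ≡ 4 (mod 11).
    The inverse of 10 mod 11 is 10 (since 10·10 = 100 = 9·11 + 1), so t ≡ 10·4 = 40 ≡ 7 (mod 11).
    Then x = 56 + 65·7 = 511, valid modulo lcm(65, 11) = 715: x ≡ 511 (mod 715).
Verify: 511 mod 5 = 1 ✓, 511 mod 13 = 4 ✓, 511 mod 11 = 5 ✓.

x ≡ 511 (mod 715).


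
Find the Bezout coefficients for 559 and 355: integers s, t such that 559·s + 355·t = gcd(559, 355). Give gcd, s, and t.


Euclidean algorithm on (559, 355) — divide until remainder is 0:
  559 = 1 · 355 + 204
  355 = 1 · 204 + 151
  204 = 1 · 151 + 53
  151 = 2 · 53 + 45
  53 = 1 · 45 + 8
  45 = 5 · 8 + 5
  8 = 1 · 5 + 3
  5 = 1 · 3 + 2
  3 = 1 · 2 + 1
  2 = 2 · 1 + 0
gcd(559, 355) = 1.
Track Bezout coefficients alongside the remainders: start with r₀ = 559 = a·1 + b·0 (s = 1, t = 0) and r₁ = 355 = a·0 + b·1 (s = 0, t = 1); each new remainder r_{k+1} = r_{k-1} − q_k·r_k inherits s_{k+1} = s_{k-1} − q_k·s_k, t_{k+1} = t_{k-1} − q_k·t_k, so r_k = a·s_k + b·t_k at every step:
  q = 1: r = 204, s = 1 − 1·0 = 1, t = 0 − 1·1 = -1  (check: 559·1 + 355·(-1) = 204)
  q = 1: r = 151, s = 0 − 1·1 = -1, t = 1 − 1·(-1) = 2  (check: 559·(-1) + 355·2 = 151)
  q = 1: r = 53, s = 1 − 1·(-1) = 2, t = -1 − 1·2 = -3  (check: 559·2 + 355·(-3) = 53)
  q = 2: r = 45, s = -1 − 2·2 = -5, t = 2 − 2·(-3) = 8  (check: 559·(-5) + 355·8 = 45)
  q = 1: r = 8, s = 2 − 1·(-5) = 7, t = -3 − 1·8 = -11  (check: 559·7 + 355·(-11) = 8)
  q = 5: r = 5, s = -5 − 5·7 = -40, t = 8 − 5·(-11) = 63  (check: 559·(-40) + 355·63 = 5)
  q = 1: r = 3, s = 7 − 1·(-40) = 47, t = -11 − 1·63 = -74  (check: 559·47 + 355·(-74) = 3)
  q = 1: r = 2, s = -40 − 1·47 = -87, t = 63 − 1·(-74) = 137  (check: 559·(-87) + 355·137 = 2)
  q = 1: r = 1, s = 47 − 1·(-87) = 134, t = -74 − 1·137 = -211  (check: 559·134 + 355·(-211) = 1)
The row with r = 1 (the gcd) gives the Bezout coefficients s = 134, t = -211.
Result: 559 · (134) + 355 · (-211) = 1.

gcd(559, 355) = 1; s = 134, t = -211 (check: 559·134 + 355·(-211) = 1).


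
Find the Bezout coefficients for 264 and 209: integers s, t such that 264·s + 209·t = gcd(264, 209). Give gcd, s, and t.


Euclidean algorithm on (264, 209) — divide until remainder is 0:
  264 = 1 · 209 + 55
  209 = 3 · 55 + 44
  55 = 1 · 44 + 11
  44 = 4 · 11 + 0
gcd(264, 209) = 11.
Track Bezout coefficients alongside the remainders: start with r₀ = 264 = a·1 + b·0 (s = 1, t = 0) and r₁ = 209 = a·0 + b·1 (s = 0, t = 1); each new remainder r_{k+1} = r_{k-1} − q_k·r_k inherits s_{k+1} = s_{k-1} − q_k·s_k, t_{k+1} = t_{k-1} − q_k·t_k, so r_k = a·s_k + b·t_k at every step:
  q = 1: r = 55, s = 1 − 1·0 = 1, t = 0 − 1·1 = -1  (check: 264·1 + 209·(-1) = 55)
  q = 3: r = 44, s = 0 − 3·1 = -3, t = 1 − 3·(-1) = 4  (check: 264·(-3) + 209·4 = 44)
  q = 1: r = 11, s = 1 − 1·(-3) = 4, t = -1 − 1·4 = -5  (check: 264·4 + 209·(-5) = 11)
The row with r = 11 (the gcd) gives the Bezout coefficients s = 4, t = -5.
Result: 264 · (4) + 209 · (-5) = 11.

gcd(264, 209) = 11; s = 4, t = -5 (check: 264·4 + 209·(-5) = 11).


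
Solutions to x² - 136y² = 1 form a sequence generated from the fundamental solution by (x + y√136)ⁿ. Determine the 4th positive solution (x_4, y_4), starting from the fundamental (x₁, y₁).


Step 1: Find the fundamental solution (x₁, y₁) of x² - 136y² = 1.
  Expand √136 as a continued fraction. a₀ = ⌊√136⌋ = 11; iterate m_{k+1} = d_k·a_k − m_k, d_{k+1} = (136 − m_{k+1}²)/d_k, a_{k+1} = ⌊(a₀ + m_{k+1})/d_{k+1}⌋ (starting m₀ = 0, d₀ = 1), with convergents p_k = a_k·p_{k-1} + p_{k-2}, q_k = a_k·q_{k-1} + q_{k-2} (p₋₁ = 1, q₋₁ = 0):
  k = 0: a₀ = 11; p₀/q₀ = 11/1; p₀² − 136·q₀² = 121 − 136 = -15.
  k = 1: m = 11, d = 15, a = ⌊(11 + 11)/15⌋ = 1; p/q = (1·11 + 1)/(1·1 + 0) = 12/1; p² − 136·q² = 144 − 136 = 8.
  k = 2: m = 4, d = 8, a = ⌊(11 + 4)/8⌋ = 1; p/q = (1·12 + 11)/(1·1 + 1) = 23/2; p² − 136·q² = 529 − 544 = -15.
  k = 3: m = 4, d = 15, a = ⌊(11 + 4)/15⌋ = 1; p/q = (1·23 + 12)/(1·2 + 1) = 35/3; p² − 136·q² = 1225 − 1224 = 1.
  The first convergent with p² − 136·q² = 1 gives the fundamental solution (x₁, y₁) = (35, 3).
Step 2: Apply the recurrence (x_{n+1}, y_{n+1}) = (x₁x_n + 136y₁y_n, x₁y_n + y₁x_n) repeatedly.
  From (x_1, y_1) = (35, 3): x_2 = 35·35 + 136·3·3 = 2449; y_2 = 35·3 + 3·35 = 210.
  From (x_2, y_2) = (2449, 210): x_3 = 35·2449 + 136·3·210 = 171395; y_3 = 35·210 + 3·2449 = 14697.
  From (x_3, y_3) = (171395, 14697): x_4 = 35·171395 + 136·3·14697 = 11995201; y_4 = 35·14697 + 3·171395 = 1028580.
Step 3: Verify x_4² - 136·y_4² = 143884847030401 - 143884847030400 = 1 (should be 1). ✓

(x_1, y_1) = (35, 3); (x_4, y_4) = (11995201, 1028580).


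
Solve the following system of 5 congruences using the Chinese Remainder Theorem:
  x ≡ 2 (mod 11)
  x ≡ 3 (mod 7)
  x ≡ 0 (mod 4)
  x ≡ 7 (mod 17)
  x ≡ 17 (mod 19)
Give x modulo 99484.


Product of moduli M = 11 · 7 · 4 · 17 · 19 = 99484.
Merge one congruence at a time:
  Start: x ≡ 2 (mod 11).
  Combine with x ≡ 3 (mod 7); new modulus lcm = 77.
    Write x = 2 + 11·t and substitute into x ≡ 3 (mod 7): 11·t ≡ 3 − 2 = 1 (mod 7).
    Reduce coefficients mod 7: 4·t ≡ 1 (mod 7).
    The inverse of 4 mod 7 is 2 (since 4·2 = 8 = 1·7 + 1), so t ≡ 2·1 = 2 ≡ 2 (mod 7).
    Then x = 2 + 11·2 = 24, valid modulo lcm(11, 7) = 77: x ≡ 24 (mod 77).
  Combine with x ≡ 0 (mod 4); new modulus lcm = 308.
    Write x = 24 + 77·t and substitute into x ≡ 0 (mod 4): 77·t ≡ 0 − 24 = -24 (mod 4).
    Reduce coefficients mod 4: 1·t ≡ 0 (mod 4).
    So t ≡ 0 (mod 4).
    Then x = 24 + 77·0 = 24, valid modulo lcm(77, 4) = 308: x ≡ 24 (mod 308).
  Combine with x ≡ 7 (mod 17); new modulus lcm = 5236.
    Write x = 24 + 308·t and substitute into x ≡ 7 (mod 17): 308·t ≡ 7 − 24 = -17 (mod 17).
    Reduce coefficients mod 17: 2·t ≡ 0 (mod 17).
    The inverse of 2 mod 17 is 9 (since 2·9 = 18 = 1·17 + 1), so t ≡ 9·0 = 0 ≡ 0 (mod 17).
    Then x = 24 + 308·0 = 24, valid modulo lcm(308, 17) = 5236: x ≡ 24 (mod 5236).
  Combine with x ≡ 17 (mod 19); new modulus lcm = 99484.
    Write x = 24 + 5236·t and substitute into x ≡ 17 (mod 19): 5236·t ≡ 17 − 24 = -7 (mod 19).
    Reduce coefficients mod 19: 11·t ≡ 12 (mod 19).
    The inverse of 11 mod 19 is 7 (since 11·7 = 77 = 4·19 + 1), so t ≡ 7·12 = 84 ≡ 8 (mod 19).
    Then x = 24 + 5236·8 = 41912, valid modulo lcm(5236, 19) = 99484: x ≡ 41912 (mod 99484).
Verify against each original: 41912 mod 11 = 2, 41912 mod 7 = 3, 41912 mod 4 = 0, 41912 mod 17 = 7, 41912 mod 19 = 17.

x ≡ 41912 (mod 99484).
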